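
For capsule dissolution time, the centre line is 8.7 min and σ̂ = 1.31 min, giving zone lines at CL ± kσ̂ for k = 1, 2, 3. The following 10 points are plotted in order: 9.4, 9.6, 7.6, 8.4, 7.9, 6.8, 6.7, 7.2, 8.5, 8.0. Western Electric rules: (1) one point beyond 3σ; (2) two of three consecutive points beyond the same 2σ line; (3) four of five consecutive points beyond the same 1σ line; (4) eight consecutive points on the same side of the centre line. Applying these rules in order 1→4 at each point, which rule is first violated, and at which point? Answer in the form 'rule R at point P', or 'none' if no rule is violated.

rule 4 at point 10

Zone of each point (C = within 1σ̂, B = 1σ̂–2σ̂, A = 2σ̂–3σ̂, * = beyond 3σ̂; sign = side of CL): 1:+C, 2:+C, 3:-C, 4:-C, 5:-C, 6:-B, 7:-B, 8:-B, 9:-C, 10:-C
Rule 4 (eight consecutive points on the same side of the centre line) is satisfied at point 10.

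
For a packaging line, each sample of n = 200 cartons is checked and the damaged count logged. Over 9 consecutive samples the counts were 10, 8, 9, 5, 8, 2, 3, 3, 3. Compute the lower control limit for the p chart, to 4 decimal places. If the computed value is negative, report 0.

p̄ = Σdᵢ / (k·n) = 51 / (9 × 200) = 0.02833
LCL = p̄ − 3·√(p̄(1−p̄)/n) = 0.02833 − 3 × 0.01173 = -0.00686 → 0 (negative, so LCL = 0)

0.0000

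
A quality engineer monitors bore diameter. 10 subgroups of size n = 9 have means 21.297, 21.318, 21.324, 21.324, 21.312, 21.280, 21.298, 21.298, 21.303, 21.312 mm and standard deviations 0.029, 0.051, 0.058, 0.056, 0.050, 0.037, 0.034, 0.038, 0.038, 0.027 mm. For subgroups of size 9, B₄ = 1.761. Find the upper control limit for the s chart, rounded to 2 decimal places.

0.07

s̄ = (0.029 + 0.051 + 0.058 + 0.056 + 0.050 + 0.037 + 0.034 + 0.038 + 0.038 + 0.027) / 10 = 0.0418
UCL_s = B₄·s̄ = 1.761 × 0.0418 = 0.0736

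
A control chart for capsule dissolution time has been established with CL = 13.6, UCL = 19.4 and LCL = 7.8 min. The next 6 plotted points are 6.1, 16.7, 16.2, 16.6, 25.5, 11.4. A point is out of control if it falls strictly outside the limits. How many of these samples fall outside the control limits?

2

Compare each point to [7.8, 19.4]: sample 1 = 6.1 < LCL; sample 5 = 25.5 > UCL.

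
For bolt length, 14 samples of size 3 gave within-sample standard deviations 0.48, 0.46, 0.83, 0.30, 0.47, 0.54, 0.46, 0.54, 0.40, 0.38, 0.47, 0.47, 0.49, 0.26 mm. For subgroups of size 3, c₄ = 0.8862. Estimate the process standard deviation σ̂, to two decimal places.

0.53

s̄ = (0.48 + 0.46 + 0.83 + 0.30 + 0.47 + 0.54 + 0.46 + 0.54 + 0.40 + 0.38 + 0.47 + 0.47 + 0.49 + 0.26) / 14 = 0.4679
σ̂ = s̄ / c₄ = 0.4679 / 0.8862 = 0.5279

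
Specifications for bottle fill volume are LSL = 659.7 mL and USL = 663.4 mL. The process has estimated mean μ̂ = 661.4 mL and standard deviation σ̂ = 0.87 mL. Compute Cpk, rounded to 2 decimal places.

Cpu = (USL − μ̂) / (3σ̂) = (663.4 − 661.4) / (3 × 0.87) = 0.7663; Cpl = (μ̂ − LSL) / (3σ̂) = (661.4 − 659.7) / (3 × 0.87) = 0.6513; Cpk = min(Cpu, Cpl) = 0.6513

0.65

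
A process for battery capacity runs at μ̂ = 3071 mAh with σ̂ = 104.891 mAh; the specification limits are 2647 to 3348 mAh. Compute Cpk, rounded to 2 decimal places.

Cpu = (USL − μ̂) / (3σ̂) = (3348 − 3071) / (3 × 104.891) = 0.8803; Cpl = (μ̂ − LSL) / (3σ̂) = (3071 − 2647) / (3 × 104.891) = 1.3474; Cpk = min(Cpu, Cpl) = 0.8803

0.88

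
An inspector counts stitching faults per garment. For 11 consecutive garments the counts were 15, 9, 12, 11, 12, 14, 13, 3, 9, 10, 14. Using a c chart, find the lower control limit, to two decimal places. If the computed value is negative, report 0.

c̄ = (15 + 9 + 12 + 11 + 12 + 14 + 13 + 3 + 9 + 10 + 14) / 11 = 122 / 11 = 11.0909
LCL = c̄ − 3√c̄ = 11.0909 − 3 × 3.3303 = 1.1000

1.10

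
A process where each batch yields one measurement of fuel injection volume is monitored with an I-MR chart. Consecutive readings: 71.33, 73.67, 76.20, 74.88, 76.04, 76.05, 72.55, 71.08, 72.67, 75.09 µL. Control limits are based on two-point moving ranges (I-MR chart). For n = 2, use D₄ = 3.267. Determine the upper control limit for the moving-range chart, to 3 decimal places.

5.931

Moving ranges: 2.34, 2.53, 1.32, 1.16, 0.01, 3.50, 1.47, 1.59, 2.42; M̄R̄ = 16.3400 / 9 = 1.8156
UCL_MR = D₄·M̄R̄ = 3.267 × 1.8156 = 5.9314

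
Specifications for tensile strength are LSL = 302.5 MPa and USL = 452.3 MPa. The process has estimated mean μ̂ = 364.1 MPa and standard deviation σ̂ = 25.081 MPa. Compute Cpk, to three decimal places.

0.819

Cpu = (USL − μ̂) / (3σ̂) = (452.3 − 364.1) / (3 × 25.081) = 1.1722; Cpl = (μ̂ − LSL) / (3σ̂) = (364.1 − 302.5) / (3 × 25.081) = 0.8187; Cpk = min(Cpu, Cpl) = 0.8187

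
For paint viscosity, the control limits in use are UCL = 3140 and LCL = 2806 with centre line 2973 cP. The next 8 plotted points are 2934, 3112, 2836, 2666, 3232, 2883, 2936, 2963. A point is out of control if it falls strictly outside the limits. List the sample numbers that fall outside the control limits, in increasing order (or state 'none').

4, 5

Compare each point to [2806, 3140]: sample 4 = 2666 < LCL; sample 5 = 3232 > UCL.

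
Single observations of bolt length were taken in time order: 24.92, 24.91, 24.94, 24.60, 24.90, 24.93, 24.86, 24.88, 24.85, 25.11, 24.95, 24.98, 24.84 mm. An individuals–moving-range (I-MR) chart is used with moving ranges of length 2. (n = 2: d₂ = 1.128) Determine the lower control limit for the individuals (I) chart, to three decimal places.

X̄ = (24.92 + 24.91 + 24.94 + 24.60 + 24.90 + 24.93 + 24.86 + 24.88 + 24.85 + 25.11 + 24.95 + 24.98 + 24.84) / 13 = 24.8977
Moving ranges: 0.01, 0.03, 0.34, 0.30, 0.03, 0.07, 0.02, 0.03, 0.26, 0.16, 0.03, 0.14; M̄R̄ = 1.4200 / 12 = 0.1183
LCL = X̄ − 3·M̄R̄/d₂ = 24.8977 − 3 × 0.1183 / 1.128 = 24.5830

24.583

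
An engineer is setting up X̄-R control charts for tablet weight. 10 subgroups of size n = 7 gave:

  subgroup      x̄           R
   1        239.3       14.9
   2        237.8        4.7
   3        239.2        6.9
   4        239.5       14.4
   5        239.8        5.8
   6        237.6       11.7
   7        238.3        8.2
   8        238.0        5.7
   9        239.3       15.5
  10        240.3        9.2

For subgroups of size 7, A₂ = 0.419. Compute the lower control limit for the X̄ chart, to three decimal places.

234.846

X̄̄ = (239.3 + 237.8 + 239.2 + 239.5 + 239.8 + 237.6 + 238.3 + 238.0 + 239.3 + 240.3) / 10 = 2389.1000 / 10 = 238.9100
R̄ = (14.9 + 4.7 + 6.9 + 14.4 + 5.8 + 11.7 + 8.2 + 5.7 + 15.5 + 9.2) / 10 = 97.0000 / 10 = 9.7000
LCL = X̄̄ − A₂·R̄ = 238.9100 − 0.419 × 9.7000 = 234.8457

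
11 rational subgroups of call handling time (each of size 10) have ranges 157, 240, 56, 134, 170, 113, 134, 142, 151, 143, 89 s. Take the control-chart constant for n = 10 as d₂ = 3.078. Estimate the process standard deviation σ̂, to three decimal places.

45.159

R̄ = (157 + 240 + 56 + 134 + 170 + 113 + 134 + 142 + 151 + 143 + 89) / 11 = 139.0000
σ̂ = R̄ / d₂ = 139.0000 / 3.078 = 45.1592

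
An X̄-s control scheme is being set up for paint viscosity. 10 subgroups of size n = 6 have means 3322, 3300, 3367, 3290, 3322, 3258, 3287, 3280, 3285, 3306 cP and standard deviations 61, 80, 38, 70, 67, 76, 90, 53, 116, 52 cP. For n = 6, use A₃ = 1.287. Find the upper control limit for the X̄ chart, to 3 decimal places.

X̄̄ = (3322 + 3300 + 3367 + 3290 + 3322 + 3258 + 3287 + 3280 + 3285 + 3306) / 10 = 3301.7000
s̄ = (61 + 80 + 38 + 70 + 67 + 76 + 90 + 53 + 116 + 52) / 10 = 70.3000
UCL = X̄̄ + A₃·s̄ = 3301.7000 + 1.287 × 70.3000 = 3392.1761

3392.176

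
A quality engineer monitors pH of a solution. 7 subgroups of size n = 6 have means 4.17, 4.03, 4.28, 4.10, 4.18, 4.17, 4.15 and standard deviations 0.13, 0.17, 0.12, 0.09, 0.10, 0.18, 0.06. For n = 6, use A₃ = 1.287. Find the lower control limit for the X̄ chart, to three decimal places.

3.998

X̄̄ = (4.17 + 4.03 + 4.28 + 4.10 + 4.18 + 4.17 + 4.15) / 7 = 4.1543
s̄ = (0.13 + 0.17 + 0.12 + 0.09 + 0.10 + 0.18 + 0.06) / 7 = 0.1214
LCL = X̄̄ − A₃·s̄ = 4.1543 − 1.287 × 0.1214 = 3.9980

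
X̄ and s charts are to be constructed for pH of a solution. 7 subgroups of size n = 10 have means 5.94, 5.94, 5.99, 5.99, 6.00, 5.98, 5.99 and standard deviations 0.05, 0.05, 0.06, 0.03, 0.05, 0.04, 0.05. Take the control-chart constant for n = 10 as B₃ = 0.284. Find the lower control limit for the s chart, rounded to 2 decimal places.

0.01

s̄ = (0.05 + 0.05 + 0.06 + 0.03 + 0.05 + 0.04 + 0.05) / 7 = 0.0471
LCL_s = B₃·s̄ = 0.284 × 0.0471 = 0.0134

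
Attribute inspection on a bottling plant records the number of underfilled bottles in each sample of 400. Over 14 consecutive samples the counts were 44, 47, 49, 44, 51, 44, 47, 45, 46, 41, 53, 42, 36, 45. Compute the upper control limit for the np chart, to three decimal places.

64.297

p̄ = Σdᵢ / (k·n) = 634 / (14 × 400) = 0.11321
UCL = np̄ + 3·√(np̄(1−p̄)) = 45.2857 + 3 × √(45.2857×0.88679) = 45.2857 + 3 × 6.3371 = 64.2970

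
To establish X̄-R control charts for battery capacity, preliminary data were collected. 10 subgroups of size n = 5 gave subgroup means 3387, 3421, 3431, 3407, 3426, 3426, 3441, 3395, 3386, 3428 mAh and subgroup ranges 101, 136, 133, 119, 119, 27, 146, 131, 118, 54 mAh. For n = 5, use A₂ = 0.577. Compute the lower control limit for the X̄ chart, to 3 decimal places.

3352.253

X̄̄ = (3387 + 3421 + 3431 + 3407 + 3426 + 3426 + 3441 + 3395 + 3386 + 3428) / 10 = 34148.0000 / 10 = 3414.8000
R̄ = (101 + 136 + 133 + 119 + 119 + 27 + 146 + 131 + 118 + 54) / 10 = 1084.0000 / 10 = 108.4000
LCL = X̄̄ − A₂·R̄ = 3414.8000 − 0.577 × 108.4000 = 3352.2532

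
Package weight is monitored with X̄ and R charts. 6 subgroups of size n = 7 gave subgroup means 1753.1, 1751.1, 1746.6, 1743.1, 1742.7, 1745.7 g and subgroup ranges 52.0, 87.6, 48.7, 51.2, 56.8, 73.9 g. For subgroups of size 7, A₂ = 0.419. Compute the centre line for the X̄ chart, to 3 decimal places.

1747.050

X̄̄ = (1753.1 + 1751.1 + 1746.6 + 1743.1 + 1742.7 + 1745.7) / 6 = 10482.3000 / 6 = 1747.0500
CL = X̄̄ = 1747.0500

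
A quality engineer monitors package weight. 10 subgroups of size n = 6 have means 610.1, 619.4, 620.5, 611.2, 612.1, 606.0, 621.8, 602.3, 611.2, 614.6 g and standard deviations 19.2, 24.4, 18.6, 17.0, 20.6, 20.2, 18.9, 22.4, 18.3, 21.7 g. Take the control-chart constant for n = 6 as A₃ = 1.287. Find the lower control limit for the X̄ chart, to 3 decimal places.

587.013

X̄̄ = (610.1 + 619.4 + 620.5 + 611.2 + 612.1 + 606.0 + 621.8 + 602.3 + 611.2 + 614.6) / 10 = 612.9200
s̄ = (19.2 + 24.4 + 18.6 + 17.0 + 20.6 + 20.2 + 18.9 + 22.4 + 18.3 + 21.7) / 10 = 20.1300
LCL = X̄̄ − A₃·s̄ = 612.9200 − 1.287 × 20.1300 = 587.0127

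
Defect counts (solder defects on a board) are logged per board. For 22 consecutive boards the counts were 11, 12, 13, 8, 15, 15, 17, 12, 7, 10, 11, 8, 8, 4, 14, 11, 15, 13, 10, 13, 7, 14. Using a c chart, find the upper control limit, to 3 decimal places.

21.345

c̄ = (11 + 12 + 13 + 8 + 15 + 15 + 17 + 12 + 7 + 10 + 11 + 8 + 8 + 4 + 14 + 11 + 15 + 13 + 10 + 13 + 7 + 14) / 22 = 248 / 22 = 11.2727
UCL = c̄ + 3√c̄ = 11.2727 + 3 × √11.2727 = 11.2727 + 3 × 3.3575 = 21.3452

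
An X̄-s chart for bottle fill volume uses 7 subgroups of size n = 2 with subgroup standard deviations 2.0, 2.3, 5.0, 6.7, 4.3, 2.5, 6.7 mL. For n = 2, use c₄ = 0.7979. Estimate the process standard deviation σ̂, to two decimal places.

s̄ = (2.0 + 2.3 + 5.0 + 6.7 + 4.3 + 2.5 + 6.7) / 7 = 4.2143
σ̂ = s̄ / c₄ = 4.2143 / 0.7979 = 5.2817

5.28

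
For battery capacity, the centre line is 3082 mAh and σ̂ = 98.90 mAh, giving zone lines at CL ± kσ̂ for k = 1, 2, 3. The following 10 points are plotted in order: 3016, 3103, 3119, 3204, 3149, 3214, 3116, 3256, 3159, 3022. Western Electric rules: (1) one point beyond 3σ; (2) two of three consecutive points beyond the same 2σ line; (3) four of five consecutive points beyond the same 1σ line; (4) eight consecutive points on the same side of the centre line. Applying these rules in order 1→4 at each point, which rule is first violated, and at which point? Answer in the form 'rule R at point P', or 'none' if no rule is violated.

rule 4 at point 9

Zone of each point (C = within 1σ̂, B = 1σ̂–2σ̂, A = 2σ̂–3σ̂, * = beyond 3σ̂; sign = side of CL): 1:-C, 2:+C, 3:+C, 4:+B, 5:+C, 6:+B, 7:+C, 8:+B, 9:+C, 10:-C
Rule 4 (eight consecutive points on the same side of the centre line) is satisfied at point 9.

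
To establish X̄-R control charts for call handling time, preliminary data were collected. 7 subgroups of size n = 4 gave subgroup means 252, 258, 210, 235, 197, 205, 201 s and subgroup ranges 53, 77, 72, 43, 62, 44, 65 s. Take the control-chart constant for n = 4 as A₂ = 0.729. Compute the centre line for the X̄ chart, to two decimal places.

X̄̄ = (252 + 258 + 210 + 235 + 197 + 205 + 201) / 7 = 1558.0000 / 7 = 222.5714
CL = X̄̄ = 222.5714

222.57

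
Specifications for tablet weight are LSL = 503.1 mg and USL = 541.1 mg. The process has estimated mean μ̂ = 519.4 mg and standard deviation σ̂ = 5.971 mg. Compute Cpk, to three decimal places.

0.910

Cpu = (USL − μ̂) / (3σ̂) = (541.1 − 519.4) / (3 × 5.971) = 1.2114; Cpl = (μ̂ − LSL) / (3σ̂) = (519.4 − 503.1) / (3 × 5.971) = 0.9100; Cpk = min(Cpu, Cpl) = 0.9100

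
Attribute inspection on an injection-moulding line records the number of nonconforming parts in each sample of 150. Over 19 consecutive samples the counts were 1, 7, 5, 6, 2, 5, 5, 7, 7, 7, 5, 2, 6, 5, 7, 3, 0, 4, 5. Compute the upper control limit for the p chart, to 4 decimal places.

p̄ = Σdᵢ / (k·n) = 89 / (19 × 150) = 0.03123
UCL = p̄ + 3·√(p̄(1−p̄)/n) = 0.03123 + 3 × √(0.03123×0.96877/150) = 0.03123 + 3 × 0.01420 = 0.07383

0.0738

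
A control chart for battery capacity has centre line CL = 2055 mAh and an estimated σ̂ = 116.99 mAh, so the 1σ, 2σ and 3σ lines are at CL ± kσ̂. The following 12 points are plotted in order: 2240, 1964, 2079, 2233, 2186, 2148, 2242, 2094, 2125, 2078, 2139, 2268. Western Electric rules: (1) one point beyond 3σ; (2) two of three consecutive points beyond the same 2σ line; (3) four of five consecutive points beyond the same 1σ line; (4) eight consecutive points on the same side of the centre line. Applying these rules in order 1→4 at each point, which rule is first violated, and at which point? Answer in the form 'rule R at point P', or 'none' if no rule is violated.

rule 4 at point 10

Zone of each point (C = within 1σ̂, B = 1σ̂–2σ̂, A = 2σ̂–3σ̂, * = beyond 3σ̂; sign = side of CL): 1:+B, 2:-C, 3:+C, 4:+B, 5:+B, 6:+C, 7:+B, 8:+C, 9:+C, 10:+C, 11:+C, 12:+B
Rule 4 (eight consecutive points on the same side of the centre line) is satisfied at point 10.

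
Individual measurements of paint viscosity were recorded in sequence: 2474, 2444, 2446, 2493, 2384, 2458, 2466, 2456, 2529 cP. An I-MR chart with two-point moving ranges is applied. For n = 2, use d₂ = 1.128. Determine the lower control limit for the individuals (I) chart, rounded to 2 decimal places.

X̄ = (2474 + 2444 + 2446 + 2493 + 2384 + 2458 + 2466 + 2456 + 2529) / 9 = 2461.1111
Moving ranges: 30, 2, 47, 109, 74, 8, 10, 73; M̄R̄ = 353.0000 / 8 = 44.1250
LCL = X̄ − 3·M̄R̄/d₂ = 2461.1111 − 3 × 44.1250 / 1.128 = 2343.7574

2343.76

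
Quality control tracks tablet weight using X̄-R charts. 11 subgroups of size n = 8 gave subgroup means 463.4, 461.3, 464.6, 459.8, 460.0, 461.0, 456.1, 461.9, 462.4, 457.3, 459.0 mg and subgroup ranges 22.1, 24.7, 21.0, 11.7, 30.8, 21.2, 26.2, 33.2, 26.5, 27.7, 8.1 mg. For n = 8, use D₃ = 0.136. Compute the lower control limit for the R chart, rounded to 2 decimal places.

3.13

R̄ = (22.1 + 24.7 + 21.0 + 11.7 + 30.8 + 21.2 + 26.2 + 33.2 + 26.5 + 27.7 + 8.1) / 11 = 253.2000 / 11 = 23.0182
LCL_R = D₃·R̄ = 0.136 × 23.0182 = 3.1305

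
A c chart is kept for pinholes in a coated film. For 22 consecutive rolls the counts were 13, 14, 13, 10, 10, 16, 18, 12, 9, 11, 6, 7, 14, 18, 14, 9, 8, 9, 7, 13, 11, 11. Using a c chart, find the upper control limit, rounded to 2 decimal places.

c̄ = (13 + 14 + 13 + 10 + 10 + 16 + 18 + 12 + 9 + 11 + 6 + 7 + 14 + 18 + 14 + 9 + 8 + 9 + 7 + 13 + 11 + 11) / 22 = 253 / 22 = 11.5000
UCL = c̄ + 3√c̄ = 11.5000 + 3 × √11.5000 = 11.5000 + 3 × 3.3912 = 21.6735

21.67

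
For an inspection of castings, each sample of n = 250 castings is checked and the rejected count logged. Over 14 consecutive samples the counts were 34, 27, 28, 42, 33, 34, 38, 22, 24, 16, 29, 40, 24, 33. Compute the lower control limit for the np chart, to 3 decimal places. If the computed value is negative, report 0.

14.808

p̄ = Σdᵢ / (k·n) = 424 / (14 × 250) = 0.12114
LCL = np̄ − 3·√(np̄(1−p̄)) = 30.2857 − 3 × 5.1591 = 14.8083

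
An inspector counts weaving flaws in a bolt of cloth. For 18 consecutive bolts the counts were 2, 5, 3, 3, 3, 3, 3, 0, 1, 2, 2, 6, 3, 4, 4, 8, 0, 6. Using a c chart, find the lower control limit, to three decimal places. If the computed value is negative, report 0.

c̄ = (2 + 5 + 3 + 3 + 3 + 3 + 3 + 0 + 1 + 2 + 2 + 6 + 3 + 4 + 4 + 8 + 0 + 6) / 18 = 58 / 18 = 3.2222
LCL = c̄ − 3√c̄ = 3.2222 − 3 × 1.7951 = -2.1629 → 0 (cannot be negative)

0.000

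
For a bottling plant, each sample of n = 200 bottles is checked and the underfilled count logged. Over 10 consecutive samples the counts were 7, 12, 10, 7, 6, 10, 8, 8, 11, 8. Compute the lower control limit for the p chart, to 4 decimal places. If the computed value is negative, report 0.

p̄ = Σdᵢ / (k·n) = 87 / (10 × 200) = 0.04350
LCL = p̄ − 3·√(p̄(1−p̄)/n) = 0.04350 − 3 × 0.01442 = 0.00023

0.0002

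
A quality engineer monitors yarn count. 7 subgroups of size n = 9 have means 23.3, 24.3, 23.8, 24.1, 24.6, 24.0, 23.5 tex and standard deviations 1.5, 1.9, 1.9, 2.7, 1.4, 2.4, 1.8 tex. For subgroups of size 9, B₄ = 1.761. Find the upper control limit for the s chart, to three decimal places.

s̄ = (1.5 + 1.9 + 1.9 + 2.7 + 1.4 + 2.4 + 1.8) / 7 = 1.9429
UCL_s = B₄·s̄ = 1.761 × 1.9429 = 3.4214

3.421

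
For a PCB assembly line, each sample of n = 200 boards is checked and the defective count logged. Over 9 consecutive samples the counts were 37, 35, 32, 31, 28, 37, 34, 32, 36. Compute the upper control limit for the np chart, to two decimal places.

49.41

p̄ = Σdᵢ / (k·n) = 302 / (9 × 200) = 0.16778
UCL = np̄ + 3·√(np̄(1−p̄)) = 33.5556 + 3 × √(33.5556×0.83222) = 33.5556 + 3 × 5.2845 = 49.4090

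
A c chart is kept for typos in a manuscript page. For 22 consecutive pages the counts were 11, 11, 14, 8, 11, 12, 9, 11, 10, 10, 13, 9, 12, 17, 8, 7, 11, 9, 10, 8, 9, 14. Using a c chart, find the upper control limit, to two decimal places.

20.42

c̄ = (11 + 11 + 14 + 8 + 11 + 12 + 9 + 11 + 10 + 10 + 13 + 9 + 12 + 17 + 8 + 7 + 11 + 9 + 10 + 8 + 9 + 14) / 22 = 234 / 22 = 10.6364
UCL = c̄ + 3√c̄ = 10.6364 + 3 × √10.6364 = 10.6364 + 3 × 3.2613 = 20.4204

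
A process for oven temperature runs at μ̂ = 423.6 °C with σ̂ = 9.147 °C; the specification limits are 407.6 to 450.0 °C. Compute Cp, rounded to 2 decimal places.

Cp = (USL − LSL) / (6σ̂) = (450.0 − 407.6) / (6 × 9.147) = 42.4000 / 54.8820 = 0.7726

0.77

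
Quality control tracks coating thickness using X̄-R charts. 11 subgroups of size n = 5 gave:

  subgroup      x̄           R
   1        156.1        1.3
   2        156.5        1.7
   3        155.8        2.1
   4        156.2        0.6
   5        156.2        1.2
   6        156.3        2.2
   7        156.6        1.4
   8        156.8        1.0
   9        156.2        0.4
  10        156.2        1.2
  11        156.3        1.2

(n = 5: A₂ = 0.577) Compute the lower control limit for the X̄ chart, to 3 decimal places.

X̄̄ = (156.1 + 156.5 + 155.8 + 156.2 + 156.2 + 156.3 + 156.6 + 156.8 + 156.2 + 156.2 + 156.3) / 11 = 1719.2000 / 11 = 156.2909
R̄ = (1.3 + 1.7 + 2.1 + 0.6 + 1.2 + 2.2 + 1.4 + 1.0 + 0.4 + 1.2 + 1.2) / 11 = 14.3000 / 11 = 1.3000
LCL = X̄̄ − A₂·R̄ = 156.2909 − 0.577 × 1.3000 = 155.5408

155.541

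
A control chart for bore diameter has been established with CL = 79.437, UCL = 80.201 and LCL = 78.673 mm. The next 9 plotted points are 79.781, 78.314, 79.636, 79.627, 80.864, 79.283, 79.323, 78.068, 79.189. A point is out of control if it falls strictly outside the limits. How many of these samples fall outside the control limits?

Compare each point to [78.673, 80.201]: sample 2 = 78.314 < LCL; sample 5 = 80.864 > UCL; sample 8 = 78.068 < LCL.

3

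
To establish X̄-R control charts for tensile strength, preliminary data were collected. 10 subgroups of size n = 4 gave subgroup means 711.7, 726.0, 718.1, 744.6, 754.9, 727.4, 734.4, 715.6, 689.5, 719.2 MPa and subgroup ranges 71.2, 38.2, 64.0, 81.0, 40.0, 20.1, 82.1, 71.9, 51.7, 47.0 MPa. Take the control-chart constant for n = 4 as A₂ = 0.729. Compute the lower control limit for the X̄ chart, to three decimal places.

682.791

X̄̄ = (711.7 + 726.0 + 718.1 + 744.6 + 754.9 + 727.4 + 734.4 + 715.6 + 689.5 + 719.2) / 10 = 7241.4000 / 10 = 724.1400
R̄ = (71.2 + 38.2 + 64.0 + 81.0 + 40.0 + 20.1 + 82.1 + 71.9 + 51.7 + 47.0) / 10 = 567.2000 / 10 = 56.7200
LCL = X̄̄ − A₂·R̄ = 724.1400 − 0.729 × 56.7200 = 682.7911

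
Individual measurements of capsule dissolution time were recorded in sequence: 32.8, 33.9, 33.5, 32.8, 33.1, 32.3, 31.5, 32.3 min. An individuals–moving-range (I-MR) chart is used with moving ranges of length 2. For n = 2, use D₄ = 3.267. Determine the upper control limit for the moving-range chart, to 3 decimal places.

2.287

Moving ranges: 1.1, 0.4, 0.7, 0.3, 0.8, 0.8, 0.8; M̄R̄ = 4.9000 / 7 = 0.7000
UCL_MR = D₄·M̄R̄ = 3.267 × 0.7000 = 2.2869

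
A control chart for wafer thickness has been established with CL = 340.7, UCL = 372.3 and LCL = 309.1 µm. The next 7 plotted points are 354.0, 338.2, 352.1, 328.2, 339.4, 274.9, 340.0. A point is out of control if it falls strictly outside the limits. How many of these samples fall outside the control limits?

Compare each point to [309.1, 372.3]: sample 6 = 274.9 < LCL.

1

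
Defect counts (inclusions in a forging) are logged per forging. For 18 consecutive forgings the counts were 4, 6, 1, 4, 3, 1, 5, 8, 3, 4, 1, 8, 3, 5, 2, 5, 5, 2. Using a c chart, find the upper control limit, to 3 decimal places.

c̄ = (4 + 6 + 1 + 4 + 3 + 1 + 5 + 8 + 3 + 4 + 1 + 8 + 3 + 5 + 2 + 5 + 5 + 2) / 18 = 70 / 18 = 3.8889
UCL = c̄ + 3√c̄ = 3.8889 + 3 × √3.8889 = 3.8889 + 3 × 1.9720 = 9.8050

9.805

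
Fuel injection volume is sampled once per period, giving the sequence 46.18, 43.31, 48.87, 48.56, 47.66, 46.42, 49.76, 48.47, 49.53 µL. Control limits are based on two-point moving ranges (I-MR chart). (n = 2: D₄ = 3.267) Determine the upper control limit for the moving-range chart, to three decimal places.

6.767

Moving ranges: 2.87, 5.56, 0.31, 0.90, 1.24, 3.34, 1.29, 1.06; M̄R̄ = 16.5700 / 8 = 2.0713
UCL_MR = D₄·M̄R̄ = 3.267 × 2.0713 = 6.7668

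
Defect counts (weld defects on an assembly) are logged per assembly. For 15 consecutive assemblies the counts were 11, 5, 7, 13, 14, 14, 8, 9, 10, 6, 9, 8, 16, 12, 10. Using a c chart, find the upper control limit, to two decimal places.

c̄ = (11 + 5 + 7 + 13 + 14 + 14 + 8 + 9 + 10 + 6 + 9 + 8 + 16 + 12 + 10) / 15 = 152 / 15 = 10.1333
UCL = c̄ + 3√c̄ = 10.1333 + 3 × √10.1333 = 10.1333 + 3 × 3.1833 = 19.6832

19.68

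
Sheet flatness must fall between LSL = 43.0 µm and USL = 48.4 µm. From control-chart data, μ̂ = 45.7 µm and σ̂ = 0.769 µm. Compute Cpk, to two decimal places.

Cpu = (USL − μ̂) / (3σ̂) = (48.4 − 45.7) / (3 × 0.769) = 1.1704; Cpl = (μ̂ − LSL) / (3σ̂) = (45.7 − 43.0) / (3 × 0.769) = 1.1704; Cpk = min(Cpu, Cpl) = 1.1704

1.17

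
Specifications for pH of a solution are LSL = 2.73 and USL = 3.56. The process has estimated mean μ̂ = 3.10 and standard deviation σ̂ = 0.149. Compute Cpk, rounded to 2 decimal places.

Cpu = (USL − μ̂) / (3σ̂) = (3.56 − 3.10) / (3 × 0.149) = 1.0291; Cpl = (μ̂ − LSL) / (3σ̂) = (3.10 − 2.73) / (3 × 0.149) = 0.8277; Cpk = min(Cpu, Cpl) = 0.8277

0.83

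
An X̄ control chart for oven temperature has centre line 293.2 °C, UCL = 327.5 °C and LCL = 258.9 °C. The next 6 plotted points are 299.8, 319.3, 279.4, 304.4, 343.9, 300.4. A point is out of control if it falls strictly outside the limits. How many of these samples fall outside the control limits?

Compare each point to [258.9, 327.5]: sample 5 = 343.9 > UCL.

1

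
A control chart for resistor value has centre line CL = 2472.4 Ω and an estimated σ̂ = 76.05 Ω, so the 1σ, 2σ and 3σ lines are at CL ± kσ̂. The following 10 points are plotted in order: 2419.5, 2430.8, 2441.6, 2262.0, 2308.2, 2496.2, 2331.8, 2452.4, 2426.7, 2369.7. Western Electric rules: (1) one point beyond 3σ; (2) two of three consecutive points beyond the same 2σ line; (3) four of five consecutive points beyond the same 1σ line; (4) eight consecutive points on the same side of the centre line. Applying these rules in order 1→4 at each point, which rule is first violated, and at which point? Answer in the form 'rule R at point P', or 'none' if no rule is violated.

Zone of each point (C = within 1σ̂, B = 1σ̂–2σ̂, A = 2σ̂–3σ̂, * = beyond 3σ̂; sign = side of CL): 1:-C, 2:-C, 3:-C, 4:-A, 5:-A, 6:+C, 7:-B, 8:-C, 9:-C, 10:-B
Rule 2 (two of three consecutive points beyond the same 2σ limit) is satisfied at point 5.

rule 2 at point 5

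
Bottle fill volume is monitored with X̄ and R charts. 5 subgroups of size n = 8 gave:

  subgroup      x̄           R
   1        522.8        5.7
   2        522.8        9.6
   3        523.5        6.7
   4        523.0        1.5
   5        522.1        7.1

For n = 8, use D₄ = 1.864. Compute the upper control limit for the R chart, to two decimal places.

11.41

R̄ = (5.7 + 9.6 + 6.7 + 1.5 + 7.1) / 5 = 30.6000 / 5 = 6.1200
UCL_R = D₄·R̄ = 1.864 × 6.1200 = 11.4077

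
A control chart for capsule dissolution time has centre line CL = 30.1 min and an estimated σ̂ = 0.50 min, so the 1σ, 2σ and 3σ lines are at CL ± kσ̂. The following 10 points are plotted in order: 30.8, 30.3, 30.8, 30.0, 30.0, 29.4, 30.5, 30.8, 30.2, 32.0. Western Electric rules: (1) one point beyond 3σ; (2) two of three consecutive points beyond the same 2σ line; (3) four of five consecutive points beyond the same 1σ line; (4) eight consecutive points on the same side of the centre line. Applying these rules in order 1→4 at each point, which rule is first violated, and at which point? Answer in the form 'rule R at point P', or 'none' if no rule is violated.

Zone of each point (C = within 1σ̂, B = 1σ̂–2σ̂, A = 2σ̂–3σ̂, * = beyond 3σ̂; sign = side of CL): 1:+B, 2:+C, 3:+B, 4:-C, 5:-C, 6:-B, 7:+C, 8:+B, 9:+C, 10:+*
Rule 1 (one point beyond the 3σ limits) is satisfied at point 10.

rule 1 at point 10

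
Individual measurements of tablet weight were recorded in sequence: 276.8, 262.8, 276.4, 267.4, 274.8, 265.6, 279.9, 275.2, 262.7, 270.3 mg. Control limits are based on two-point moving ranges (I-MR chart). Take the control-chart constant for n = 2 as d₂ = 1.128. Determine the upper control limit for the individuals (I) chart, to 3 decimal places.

298.465

X̄ = (276.8 + 262.8 + 276.4 + 267.4 + 274.8 + 265.6 + 279.9 + 275.2 + 262.7 + 270.3) / 10 = 271.1900
Moving ranges: 14.0, 13.6, 9.0, 7.4, 9.2, 14.3, 4.7, 12.5, 7.6; M̄R̄ = 92.3000 / 9 = 10.2556
UCL = X̄ + 3·M̄R̄/d₂ = 271.1900 + 3 × 10.2556 / 1.128 = 298.4654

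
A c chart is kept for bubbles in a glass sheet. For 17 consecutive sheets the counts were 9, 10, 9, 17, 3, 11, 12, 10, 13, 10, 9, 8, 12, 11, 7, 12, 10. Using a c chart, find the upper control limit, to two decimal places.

19.75

c̄ = (9 + 10 + 9 + 17 + 3 + 11 + 12 + 10 + 13 + 10 + 9 + 8 + 12 + 11 + 7 + 12 + 10) / 17 = 173 / 17 = 10.1765
UCL = c̄ + 3√c̄ = 10.1765 + 3 × √10.1765 = 10.1765 + 3 × 3.1901 = 19.7466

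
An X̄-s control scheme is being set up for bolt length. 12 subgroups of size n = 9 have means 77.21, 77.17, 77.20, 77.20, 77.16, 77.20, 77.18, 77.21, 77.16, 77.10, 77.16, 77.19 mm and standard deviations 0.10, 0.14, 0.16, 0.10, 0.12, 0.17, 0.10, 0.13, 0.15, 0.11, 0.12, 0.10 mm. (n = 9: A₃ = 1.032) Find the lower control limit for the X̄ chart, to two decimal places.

77.05

X̄̄ = (77.21 + 77.17 + 77.20 + 77.20 + 77.16 + 77.20 + 77.18 + 77.21 + 77.16 + 77.10 + 77.16 + 77.19) / 12 = 77.1783
s̄ = (0.10 + 0.14 + 0.16 + 0.10 + 0.12 + 0.17 + 0.10 + 0.13 + 0.15 + 0.11 + 0.12 + 0.10) / 12 = 0.1250
LCL = X̄̄ − A₃·s̄ = 77.1783 − 1.032 × 0.1250 = 77.0493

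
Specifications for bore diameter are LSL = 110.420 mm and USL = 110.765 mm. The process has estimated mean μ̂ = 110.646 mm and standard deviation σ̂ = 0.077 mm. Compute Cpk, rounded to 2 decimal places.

Cpu = (USL − μ̂) / (3σ̂) = (110.765 − 110.646) / (3 × 0.077) = 0.5152; Cpl = (μ̂ − LSL) / (3σ̂) = (110.646 − 110.420) / (3 × 0.077) = 0.9784; Cpk = min(Cpu, Cpl) = 0.5152

0.52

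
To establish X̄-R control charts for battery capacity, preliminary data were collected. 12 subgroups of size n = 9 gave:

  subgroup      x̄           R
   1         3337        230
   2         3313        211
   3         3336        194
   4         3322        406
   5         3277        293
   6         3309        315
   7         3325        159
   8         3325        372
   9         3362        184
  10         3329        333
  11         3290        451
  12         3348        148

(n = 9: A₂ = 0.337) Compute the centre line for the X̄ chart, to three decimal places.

X̄̄ = (3337 + 3313 + 3336 + 3322 + 3277 + 3309 + 3325 + 3325 + 3362 + 3329 + 3290 + 3348) / 12 = 39873.0000 / 12 = 3322.7500
CL = X̄̄ = 3322.7500

3322.750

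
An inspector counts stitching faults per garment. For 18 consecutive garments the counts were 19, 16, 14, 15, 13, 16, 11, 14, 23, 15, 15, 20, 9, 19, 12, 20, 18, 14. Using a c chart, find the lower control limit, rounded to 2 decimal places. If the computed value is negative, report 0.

3.83

c̄ = (19 + 16 + 14 + 15 + 13 + 16 + 11 + 14 + 23 + 15 + 15 + 20 + 9 + 19 + 12 + 20 + 18 + 14) / 18 = 283 / 18 = 15.7222
LCL = c̄ − 3√c̄ = 15.7222 − 3 × 3.9651 = 3.8268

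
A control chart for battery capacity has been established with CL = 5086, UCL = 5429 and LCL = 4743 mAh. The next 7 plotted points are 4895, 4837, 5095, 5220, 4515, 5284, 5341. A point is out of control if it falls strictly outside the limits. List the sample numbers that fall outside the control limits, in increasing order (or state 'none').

Compare each point to [4743, 5429]: sample 5 = 4515 < LCL.

5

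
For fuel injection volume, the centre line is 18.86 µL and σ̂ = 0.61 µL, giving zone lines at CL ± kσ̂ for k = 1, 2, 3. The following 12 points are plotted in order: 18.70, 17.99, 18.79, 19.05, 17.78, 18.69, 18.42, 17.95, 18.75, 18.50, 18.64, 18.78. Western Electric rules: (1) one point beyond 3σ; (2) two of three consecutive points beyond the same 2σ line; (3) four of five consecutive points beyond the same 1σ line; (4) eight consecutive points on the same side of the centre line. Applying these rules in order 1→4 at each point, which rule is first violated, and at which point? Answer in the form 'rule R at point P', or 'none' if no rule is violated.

rule 4 at point 12

Zone of each point (C = within 1σ̂, B = 1σ̂–2σ̂, A = 2σ̂–3σ̂, * = beyond 3σ̂; sign = side of CL): 1:-C, 2:-B, 3:-C, 4:+C, 5:-B, 6:-C, 7:-C, 8:-B, 9:-C, 10:-C, 11:-C, 12:-C
Rule 4 (eight consecutive points on the same side of the centre line) is satisfied at point 12.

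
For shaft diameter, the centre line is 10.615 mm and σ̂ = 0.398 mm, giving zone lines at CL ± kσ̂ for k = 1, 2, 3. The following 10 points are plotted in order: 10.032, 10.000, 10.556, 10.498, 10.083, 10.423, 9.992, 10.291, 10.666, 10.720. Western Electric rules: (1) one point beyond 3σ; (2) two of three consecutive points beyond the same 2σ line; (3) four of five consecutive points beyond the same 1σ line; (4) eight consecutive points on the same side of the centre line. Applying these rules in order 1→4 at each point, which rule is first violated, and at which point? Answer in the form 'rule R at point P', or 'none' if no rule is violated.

rule 4 at point 8

Zone of each point (C = within 1σ̂, B = 1σ̂–2σ̂, A = 2σ̂–3σ̂, * = beyond 3σ̂; sign = side of CL): 1:-B, 2:-B, 3:-C, 4:-C, 5:-B, 6:-C, 7:-B, 8:-C, 9:+C, 10:+C
Rule 4 (eight consecutive points on the same side of the centre line) is satisfied at point 8.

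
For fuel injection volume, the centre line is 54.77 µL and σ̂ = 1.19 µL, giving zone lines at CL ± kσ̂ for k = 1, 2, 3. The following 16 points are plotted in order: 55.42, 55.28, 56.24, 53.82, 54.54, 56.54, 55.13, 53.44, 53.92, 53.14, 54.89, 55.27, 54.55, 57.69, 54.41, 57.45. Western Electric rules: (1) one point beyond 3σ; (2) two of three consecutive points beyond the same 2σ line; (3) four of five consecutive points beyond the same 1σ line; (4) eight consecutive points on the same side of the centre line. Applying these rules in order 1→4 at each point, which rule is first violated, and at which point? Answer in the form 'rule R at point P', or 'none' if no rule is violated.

Zone of each point (C = within 1σ̂, B = 1σ̂–2σ̂, A = 2σ̂–3σ̂, * = beyond 3σ̂; sign = side of CL): 1:+C, 2:+C, 3:+B, 4:-C, 5:-C, 6:+B, 7:+C, 8:-B, 9:-C, 10:-B, 11:+C, 12:+C, 13:-C, 14:+A, 15:-C, 16:+A
Rule 2 (two of three consecutive points beyond the same 2σ limit) is satisfied at point 16.

rule 2 at point 16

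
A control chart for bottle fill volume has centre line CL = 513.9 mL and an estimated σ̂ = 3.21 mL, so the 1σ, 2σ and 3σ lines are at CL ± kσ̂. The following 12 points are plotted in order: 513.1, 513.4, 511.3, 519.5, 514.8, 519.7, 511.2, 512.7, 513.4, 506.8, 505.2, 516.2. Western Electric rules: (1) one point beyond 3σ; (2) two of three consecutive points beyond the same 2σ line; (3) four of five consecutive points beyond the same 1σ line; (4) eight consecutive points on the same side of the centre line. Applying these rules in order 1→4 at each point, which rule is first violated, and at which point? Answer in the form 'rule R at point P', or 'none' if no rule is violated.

Zone of each point (C = within 1σ̂, B = 1σ̂–2σ̂, A = 2σ̂–3σ̂, * = beyond 3σ̂; sign = side of CL): 1:-C, 2:-C, 3:-C, 4:+B, 5:+C, 6:+B, 7:-C, 8:-C, 9:-C, 10:-A, 11:-A, 12:+C
Rule 2 (two of three consecutive points beyond the same 2σ limit) is satisfied at point 11.

rule 2 at point 11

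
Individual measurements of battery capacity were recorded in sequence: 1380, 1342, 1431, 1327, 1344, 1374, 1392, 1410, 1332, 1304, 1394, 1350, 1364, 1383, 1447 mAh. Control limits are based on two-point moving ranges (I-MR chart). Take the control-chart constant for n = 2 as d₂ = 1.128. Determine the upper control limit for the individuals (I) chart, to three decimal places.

1495.270

X̄ = (1380 + 1342 + 1431 + 1327 + 1344 + 1374 + 1392 + 1410 + 1332 + 1304 + 1394 + 1350 + 1364 + 1383 + 1447) / 15 = 1371.6000
Moving ranges: 38, 89, 104, 17, 30, 18, 18, 78, 28, 90, 44, 14, 19, 64; M̄R̄ = 651.0000 / 14 = 46.5000
UCL = X̄ + 3·M̄R̄/d₂ = 1371.6000 + 3 × 46.5000 / 1.128 = 1495.2702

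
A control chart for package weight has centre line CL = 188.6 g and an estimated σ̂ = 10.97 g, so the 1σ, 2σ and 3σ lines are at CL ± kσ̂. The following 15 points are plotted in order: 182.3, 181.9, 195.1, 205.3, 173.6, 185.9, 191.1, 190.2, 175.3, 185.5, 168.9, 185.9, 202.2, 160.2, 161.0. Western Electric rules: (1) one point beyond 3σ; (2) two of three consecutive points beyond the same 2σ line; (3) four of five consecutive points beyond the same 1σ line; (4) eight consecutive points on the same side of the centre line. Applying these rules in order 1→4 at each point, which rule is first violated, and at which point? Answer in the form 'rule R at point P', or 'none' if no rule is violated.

Zone of each point (C = within 1σ̂, B = 1σ̂–2σ̂, A = 2σ̂–3σ̂, * = beyond 3σ̂; sign = side of CL): 1:-C, 2:-C, 3:+C, 4:+B, 5:-B, 6:-C, 7:+C, 8:+C, 9:-B, 10:-C, 11:-B, 12:-C, 13:+B, 14:-A, 15:-A
Rule 2 (two of three consecutive points beyond the same 2σ limit) is satisfied at point 15.

rule 2 at point 15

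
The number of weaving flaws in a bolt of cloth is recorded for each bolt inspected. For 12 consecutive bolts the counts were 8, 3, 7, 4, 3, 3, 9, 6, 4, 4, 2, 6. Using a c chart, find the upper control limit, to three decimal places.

11.569

c̄ = (8 + 3 + 7 + 4 + 3 + 3 + 9 + 6 + 4 + 4 + 2 + 6) / 12 = 59 / 12 = 4.9167
UCL = c̄ + 3√c̄ = 4.9167 + 3 × √4.9167 = 4.9167 + 3 × 2.2174 = 11.5687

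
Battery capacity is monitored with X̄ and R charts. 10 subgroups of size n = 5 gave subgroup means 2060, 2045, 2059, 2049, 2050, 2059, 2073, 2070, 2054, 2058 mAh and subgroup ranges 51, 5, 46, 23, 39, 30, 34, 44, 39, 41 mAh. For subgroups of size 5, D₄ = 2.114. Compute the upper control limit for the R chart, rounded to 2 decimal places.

74.41

R̄ = (51 + 5 + 46 + 23 + 39 + 30 + 34 + 44 + 39 + 41) / 10 = 352.0000 / 10 = 35.2000
UCL_R = D₄·R̄ = 2.114 × 35.2000 = 74.4128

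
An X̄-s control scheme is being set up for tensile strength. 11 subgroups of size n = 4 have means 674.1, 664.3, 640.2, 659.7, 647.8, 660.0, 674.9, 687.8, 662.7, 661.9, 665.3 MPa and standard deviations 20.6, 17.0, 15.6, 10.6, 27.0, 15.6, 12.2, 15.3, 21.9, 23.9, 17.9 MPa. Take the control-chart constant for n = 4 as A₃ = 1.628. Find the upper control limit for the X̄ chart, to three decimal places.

X̄̄ = (674.1 + 664.3 + 640.2 + 659.7 + 647.8 + 660.0 + 674.9 + 687.8 + 662.7 + 661.9 + 665.3) / 11 = 663.5182
s̄ = (20.6 + 17.0 + 15.6 + 10.6 + 27.0 + 15.6 + 12.2 + 15.3 + 21.9 + 23.9 + 17.9) / 11 = 17.9636
UCL = X̄̄ + A₃·s̄ = 663.5182 + 1.628 × 17.9636 = 692.7630

692.763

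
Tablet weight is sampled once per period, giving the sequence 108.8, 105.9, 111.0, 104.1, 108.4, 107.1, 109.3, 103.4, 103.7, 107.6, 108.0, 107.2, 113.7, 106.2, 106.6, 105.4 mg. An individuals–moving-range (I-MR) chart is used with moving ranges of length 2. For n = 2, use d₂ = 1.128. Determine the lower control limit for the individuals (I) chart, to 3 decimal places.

98.481

X̄ = (108.8 + 105.9 + 111.0 + 104.1 + 108.4 + 107.1 + 109.3 + 103.4 + 103.7 + 107.6 + 108.0 + 107.2 + 113.7 + 106.2 + 106.6 + 105.4) / 16 = 107.2750
Moving ranges: 2.9, 5.1, 6.9, 4.3, 1.3, 2.2, 5.9, 0.3, 3.9, 0.4, 0.8, 6.5, 7.5, 0.4, 1.2; M̄R̄ = 49.6000 / 15 = 3.3067
LCL = X̄ − 3·M̄R̄/d₂ = 107.2750 − 3 × 3.3067 / 1.128 = 98.4807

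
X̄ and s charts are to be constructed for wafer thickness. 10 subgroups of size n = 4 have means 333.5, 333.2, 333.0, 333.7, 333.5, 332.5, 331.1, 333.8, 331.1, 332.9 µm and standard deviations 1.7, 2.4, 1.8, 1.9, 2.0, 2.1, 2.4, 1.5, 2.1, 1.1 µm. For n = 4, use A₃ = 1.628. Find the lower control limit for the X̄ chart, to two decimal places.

329.74

X̄̄ = (333.5 + 333.2 + 333.0 + 333.7 + 333.5 + 332.5 + 331.1 + 333.8 + 331.1 + 332.9) / 10 = 332.8300
s̄ = (1.7 + 2.4 + 1.8 + 1.9 + 2.0 + 2.1 + 2.4 + 1.5 + 2.1 + 1.1) / 10 = 1.9000
LCL = X̄̄ − A₃·s̄ = 332.8300 − 1.628 × 1.9000 = 329.7368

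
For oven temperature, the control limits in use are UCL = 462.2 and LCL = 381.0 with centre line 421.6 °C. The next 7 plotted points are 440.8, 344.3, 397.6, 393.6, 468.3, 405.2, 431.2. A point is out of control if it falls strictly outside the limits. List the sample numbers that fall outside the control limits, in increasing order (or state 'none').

2, 5

Compare each point to [381.0, 462.2]: sample 2 = 344.3 < LCL; sample 5 = 468.3 > UCL.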